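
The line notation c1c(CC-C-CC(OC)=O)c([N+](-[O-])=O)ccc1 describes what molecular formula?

C12H15NO4

Heavy atoms from the SMILES: 12 C, 1 N, 4 O.
Implicit hydrogens by atom environment:
  4 × C: 2 H each → 8
  4 × C (aromatic): 1 H each → 4
  3 × O: no H
  2 × C (aromatic): no H
  1 × C: 3 H
  1 × C: no H
  1 × N (charge +1): no H
  1 × O (charge -1): no H
  Total hydrogens = 15.
Molecular formula: C12H15NO4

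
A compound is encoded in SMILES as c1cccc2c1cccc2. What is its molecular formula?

C10H8

Heavy atoms from the SMILES: 10 C.
Implicit hydrogens by atom environment:
  8 × C (aromatic): 1 H each → 8
  2 × C (aromatic): no H
  Total hydrogens = 8.
Molecular formula: C10H8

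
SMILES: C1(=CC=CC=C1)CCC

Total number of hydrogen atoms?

Hydrogens are implicit in SMILES; fill each atom to its normal valence:
  5 × C (aromatic): 1 H each → 5
  2 × C: 2 H each → 4
  1 × C: 3 H
  1 × C (aromatic): no H
  Total hydrogens = 12.

12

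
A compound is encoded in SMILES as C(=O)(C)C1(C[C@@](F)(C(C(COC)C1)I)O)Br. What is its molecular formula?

C10H15BrFIO3

Heavy atoms from the SMILES: 1 Br, 10 C, 1 F, 1 I, 3 O.
Implicit hydrogens by atom environment:
  3 × C: 2 H each → 6
  3 × C: no H
  2 × C: 3 H each → 6
  2 × C: 1 H each → 2
  2 × O: no H
  1 × Br: no H
  1 × F: no H
  1 × I: no H
  1 × O: 1 H
  Total hydrogens = 15.
Molecular formula: C10H15BrFIO3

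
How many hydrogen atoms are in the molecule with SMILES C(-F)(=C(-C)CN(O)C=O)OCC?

12

Hydrogens are implicit in SMILES; fill each atom to its normal valence:
  2 × C: 3 H each → 6
  2 × C: 2 H each → 4
  2 × C: no H
  2 × O: no H
  1 × C: 1 H
  1 × F: no H
  1 × N: no H
  1 × O: 1 H
  Total hydrogens = 12.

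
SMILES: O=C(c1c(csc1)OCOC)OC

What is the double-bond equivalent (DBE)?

Molecular formula from the SMILES: C8H10O4S.
DoU = (2C + 2 + N − H − X)/2 = (2·8 + 2 + 0 − 10 − 0)/2 = 8/2 = 4.
(Structurally: 1 ring(s) + 3 π bond(s) = 4.)

4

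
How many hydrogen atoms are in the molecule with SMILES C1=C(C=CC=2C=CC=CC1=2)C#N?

Hydrogens are implicit in SMILES; fill each atom to its normal valence:
  7 × C (aromatic): 1 H each → 7
  3 × C (aromatic): no H
  1 × C: no H
  1 × N: no H
  Total hydrogens = 7.

7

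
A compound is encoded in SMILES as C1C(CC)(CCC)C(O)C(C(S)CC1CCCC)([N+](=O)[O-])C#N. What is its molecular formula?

C17H30N2O3S

Heavy atoms from the SMILES: 17 C, 2 N, 3 O, 1 S.
Implicit hydrogens by atom environment:
  8 × C: 2 H each → 16
  3 × C: 3 H each → 9
  3 × C: 1 H each → 3
  3 × C: no H
  1 × N: no H
  1 × N (charge +1): no H
  1 × O: 1 H
  1 × O: no H
  1 × O (charge -1): no H
  1 × S: 1 H
  Total hydrogens = 30.
Molecular formula: C17H30N2O3S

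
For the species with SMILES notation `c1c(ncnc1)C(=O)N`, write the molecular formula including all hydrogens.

C5H5N3O

Heavy atoms from the SMILES: 5 C, 3 N, 1 O.
Implicit hydrogens by atom environment:
  3 × C (aromatic): 1 H each → 3
  2 × N (aromatic): no H
  1 × C (aromatic): no H
  1 × C: no H
  1 × N: 2 H
  1 × O: no H
  Total hydrogens = 5.
Molecular formula: C5H5N3O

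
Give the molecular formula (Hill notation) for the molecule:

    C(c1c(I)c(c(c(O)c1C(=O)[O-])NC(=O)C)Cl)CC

Heavy atoms from the SMILES: 12 C, 1 Cl, 1 I, 1 N, 4 O.
Implicit hydrogens by atom environment:
  6 × C (aromatic): no H
  2 × C: 3 H each → 6
  2 × C: 2 H each → 4
  2 × C: no H
  2 × O: no H
  1 × Cl: no H
  1 × I: no H
  1 × N: 1 H
  1 × O: 1 H
  1 × O (charge -1): no H
  Total hydrogens = 12.
Net charge -1.
Molecular formula: C12H12ClINO4-

C12H12ClINO4-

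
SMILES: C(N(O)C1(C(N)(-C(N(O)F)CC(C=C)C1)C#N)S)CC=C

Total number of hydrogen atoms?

Hydrogens are implicit in SMILES; fill each atom to its normal valence:
  6 × C: 2 H each → 12
  4 × C: 1 H each → 4
  3 × C: no H
  3 × N: no H
  2 × O: 1 H each → 2
  1 × F: no H
  1 × N: 2 H
  1 × S: 1 H
  Total hydrogens = 21.

21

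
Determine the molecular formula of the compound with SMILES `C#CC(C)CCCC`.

C8H14

Heavy atoms from the SMILES: 8 C.
Implicit hydrogens by atom environment:
  3 × C: 2 H each → 6
  2 × C: 3 H each → 6
  2 × C: 1 H each → 2
  1 × C: no H
  Total hydrogens = 14.
Molecular formula: C8H14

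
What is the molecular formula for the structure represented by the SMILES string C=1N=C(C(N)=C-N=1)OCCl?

Heavy atoms from the SMILES: 5 C, 1 Cl, 3 N, 1 O.
Implicit hydrogens by atom environment:
  2 × C (aromatic): 1 H each → 2
  2 × C (aromatic): no H
  2 × N (aromatic): no H
  1 × C: 2 H
  1 × Cl: no H
  1 × N: 2 H
  1 × O: no H
  Total hydrogens = 6.
Molecular formula: C5H6ClN3O

C5H6ClN3O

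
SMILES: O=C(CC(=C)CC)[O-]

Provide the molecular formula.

Heavy atoms from the SMILES: 6 C, 2 O.
Implicit hydrogens by atom environment:
  3 × C: 2 H each → 6
  2 × C: no H
  1 × C: 3 H
  1 × O: no H
  1 × O (charge -1): no H
  Total hydrogens = 9.
Net charge -1.
Molecular formula: C6H9O2-

C6H9O2-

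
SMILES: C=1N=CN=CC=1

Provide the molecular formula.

C4H4N2

Heavy atoms from the SMILES: 4 C, 2 N.
Implicit hydrogens by atom environment:
  4 × C (aromatic): 1 H each → 4
  2 × N (aromatic): no H
  Total hydrogens = 4.
Molecular formula: C4H4N2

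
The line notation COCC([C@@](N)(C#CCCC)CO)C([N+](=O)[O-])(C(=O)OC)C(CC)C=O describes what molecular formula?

C17H28N2O7

Heavy atoms from the SMILES: 17 C, 2 N, 7 O.
Implicit hydrogens by atom environment:
  5 × C: 2 H each → 10
  5 × C: no H
  5 × O: no H
  4 × C: 3 H each → 12
  3 × C: 1 H each → 3
  1 × N: 2 H
  1 × N (charge +1): no H
  1 × O: 1 H
  1 × O (charge -1): no H
  Total hydrogens = 28.
Molecular formula: C17H28N2O7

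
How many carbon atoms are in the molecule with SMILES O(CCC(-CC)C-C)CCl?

8

The symbol for carbon appears 8 times in the SMILES. (Cl is a single chlorine, not C + l.)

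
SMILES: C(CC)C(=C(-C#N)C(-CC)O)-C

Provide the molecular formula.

Heavy atoms from the SMILES: 10 C, 1 N, 1 O.
Implicit hydrogens by atom environment:
  3 × C: 3 H each → 9
  3 × C: 2 H each → 6
  3 × C: no H
  1 × C: 1 H
  1 × N: no H
  1 × O: 1 H
  Total hydrogens = 17.
Molecular formula: C10H17NO

C10H17NO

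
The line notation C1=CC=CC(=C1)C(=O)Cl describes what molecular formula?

Heavy atoms from the SMILES: 7 C, 1 Cl, 1 O.
Implicit hydrogens by atom environment:
  5 × C (aromatic): 1 H each → 5
  1 × C (aromatic): no H
  1 × C: no H
  1 × Cl: no H
  1 × O: no H
  Total hydrogens = 5.
Molecular formula: C7H5ClO

C7H5ClO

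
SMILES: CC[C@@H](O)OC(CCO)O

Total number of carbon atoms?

The symbol for carbon appears 6 times in the SMILES.

6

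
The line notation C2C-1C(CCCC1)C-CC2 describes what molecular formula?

C10H18

Heavy atoms from the SMILES: 10 C.
Implicit hydrogens by atom environment:
  8 × C: 2 H each → 16
  2 × C: 1 H each → 2
  Total hydrogens = 18.
Molecular formula: C10H18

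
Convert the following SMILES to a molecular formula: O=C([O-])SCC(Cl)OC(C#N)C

Heavy atoms from the SMILES: 6 C, 1 Cl, 1 N, 3 O, 1 S.
Implicit hydrogens by atom environment:
  2 × C: 1 H each → 2
  2 × C: no H
  2 × O: no H
  1 × C: 3 H
  1 × C: 2 H
  1 × Cl: no H
  1 × N: no H
  1 × O (charge -1): no H
  1 × S: no H
  Total hydrogens = 7.
Net charge -1.
Molecular formula: C6H7ClNO3S-

C6H7ClNO3S-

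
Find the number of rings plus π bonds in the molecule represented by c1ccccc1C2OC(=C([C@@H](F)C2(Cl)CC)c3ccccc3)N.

Molecular formula from the SMILES: C19H19ClFNO.
DoU = (2C + 2 + N − H − X)/2 = (2·19 + 2 + 1 − 19 − 2)/2 = 20/2 = 10.
(Structurally: 3 ring(s) + 7 π bond(s) = 10.)

10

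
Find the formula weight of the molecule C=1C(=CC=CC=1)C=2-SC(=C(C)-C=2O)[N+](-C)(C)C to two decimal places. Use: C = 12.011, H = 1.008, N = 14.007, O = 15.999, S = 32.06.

248.36

Molecular formula: C14H18NOS+.
M = 14×12.011 + 18×1.008 + 1×14.007 + 1×15.999 + 1×32.06 = 248.36 g/mol.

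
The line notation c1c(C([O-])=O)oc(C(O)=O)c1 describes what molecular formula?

Heavy atoms from the SMILES: 6 C, 5 O.
Implicit hydrogens by atom environment:
  2 × C (aromatic): 1 H each → 2
  2 × C (aromatic): no H
  2 × C: no H
  2 × O: no H
  1 × O: 1 H
  1 × O (aromatic): no H
  1 × O (charge -1): no H
  Total hydrogens = 3.
Net charge -1.
Molecular formula: C6H3O5-

C6H3O5-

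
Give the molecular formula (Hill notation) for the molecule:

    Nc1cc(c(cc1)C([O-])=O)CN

Heavy atoms from the SMILES: 8 C, 2 N, 2 O.
Implicit hydrogens by atom environment:
  3 × C (aromatic): 1 H each → 3
  3 × C (aromatic): no H
  2 × N: 2 H each → 4
  1 × C: 2 H
  1 × C: no H
  1 × O: no H
  1 × O (charge -1): no H
  Total hydrogens = 9.
Net charge -1.
Molecular formula: C8H9N2O2-

C8H9N2O2-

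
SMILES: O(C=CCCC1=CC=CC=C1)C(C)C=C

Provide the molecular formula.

Heavy atoms from the SMILES: 14 C, 1 O.
Implicit hydrogens by atom environment:
  5 × C (aromatic): 1 H each → 5
  4 × C: 1 H each → 4
  3 × C: 2 H each → 6
  1 × C: 3 H
  1 × C (aromatic): no H
  1 × O: no H
  Total hydrogens = 18.
Molecular formula: C14H18O

C14H18O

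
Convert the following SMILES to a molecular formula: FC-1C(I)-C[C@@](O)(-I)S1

C4H5FI2OS

Heavy atoms from the SMILES: 4 C, 1 F, 2 I, 1 O, 1 S.
Implicit hydrogens by atom environment:
  2 × C: 1 H each → 2
  2 × I: no H
  1 × C: 2 H
  1 × C: no H
  1 × F: no H
  1 × O: 1 H
  1 × S: no H
  Total hydrogens = 5.
Molecular formula: C4H5FI2OS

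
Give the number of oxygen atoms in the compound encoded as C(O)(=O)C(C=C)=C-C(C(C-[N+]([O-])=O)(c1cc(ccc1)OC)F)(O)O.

7

The symbol for oxygen appears 7 times in the SMILES.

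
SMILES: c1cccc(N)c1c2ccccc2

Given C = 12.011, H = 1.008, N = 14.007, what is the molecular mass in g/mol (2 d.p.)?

Molecular formula: C12H11N.
M = 12×12.011 + 11×1.008 + 1×14.007 = 169.23 g/mol.

169.23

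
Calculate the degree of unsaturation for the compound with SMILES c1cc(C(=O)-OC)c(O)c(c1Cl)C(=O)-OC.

Molecular formula from the SMILES: C10H9ClO5.
DoU = (2C + 2 + N − H − X)/2 = (2·10 + 2 + 0 − 9 − 1)/2 = 12/2 = 6.
(Structurally: 1 ring(s) + 5 π bond(s) = 6.)

6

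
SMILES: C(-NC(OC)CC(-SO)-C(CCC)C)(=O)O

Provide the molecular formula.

Heavy atoms from the SMILES: 10 C, 1 N, 4 O, 1 S.
Implicit hydrogens by atom environment:
  3 × C: 3 H each → 9
  3 × C: 2 H each → 6
  3 × C: 1 H each → 3
  2 × O: 1 H each → 2
  2 × O: no H
  1 × C: no H
  1 × N: 1 H
  1 × S: no H
  Total hydrogens = 21.
Molecular formula: C10H21NO4S

C10H21NO4S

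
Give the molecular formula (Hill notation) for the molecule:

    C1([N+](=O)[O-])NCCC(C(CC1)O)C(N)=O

Heavy atoms from the SMILES: 8 C, 3 N, 4 O.
Implicit hydrogens by atom environment:
  4 × C: 2 H each → 8
  3 × C: 1 H each → 3
  2 × O: no H
  1 × C: no H
  1 × N: 2 H
  1 × N: 1 H
  1 × N (charge +1): no H
  1 × O: 1 H
  1 × O (charge -1): no H
  Total hydrogens = 15.
Molecular formula: C8H15N3O4

C8H15N3O4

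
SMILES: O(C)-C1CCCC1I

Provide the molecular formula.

C6H11IO

Heavy atoms from the SMILES: 6 C, 1 I, 1 O.
Implicit hydrogens by atom environment:
  3 × C: 2 H each → 6
  2 × C: 1 H each → 2
  1 × C: 3 H
  1 × I: no H
  1 × O: no H
  Total hydrogens = 11.
Molecular formula: C6H11IO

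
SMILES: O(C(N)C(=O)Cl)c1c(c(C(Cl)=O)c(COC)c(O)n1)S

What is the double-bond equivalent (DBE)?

Molecular formula from the SMILES: C10H10Cl2N2O5S.
DoU = (2C + 2 + N − H − X)/2 = (2·10 + 2 + 2 − 10 − 2)/2 = 12/2 = 6.
(Structurally: 1 ring(s) + 5 π bond(s) = 6.)

6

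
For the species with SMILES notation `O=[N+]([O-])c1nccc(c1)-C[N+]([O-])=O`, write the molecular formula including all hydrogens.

C6H5N3O4

Heavy atoms from the SMILES: 6 C, 3 N, 4 O.
Implicit hydrogens by atom environment:
  3 × C (aromatic): 1 H each → 3
  2 × C (aromatic): no H
  2 × N (charge +1): no H
  2 × O: no H
  2 × O (charge -1): no H
  1 × C: 2 H
  1 × N (aromatic): no H
  Total hydrogens = 5.
Molecular formula: C6H5N3O4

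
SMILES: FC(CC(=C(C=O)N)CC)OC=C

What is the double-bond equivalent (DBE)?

3

Molecular formula from the SMILES: C9H14FNO2.
DoU = (2C + 2 + N − H − X)/2 = (2·9 + 2 + 1 − 14 − 1)/2 = 6/2 = 3.
(Structurally: 0 ring(s) + 3 π bond(s) = 3.)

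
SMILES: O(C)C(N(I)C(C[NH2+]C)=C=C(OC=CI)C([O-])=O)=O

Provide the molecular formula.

Heavy atoms from the SMILES: 10 C, 2 I, 2 N, 5 O.
Implicit hydrogens by atom environment:
  5 × C: no H
  4 × O: no H
  2 × C: 3 H each → 6
  2 × C: 1 H each → 2
  2 × I: no H
  1 × C: 2 H
  1 × N (charge +1): 2 H
  1 × N: no H
  1 × O (charge -1): no H
  Total hydrogens = 12.
Molecular formula: C10H12I2N2O5

C10H12I2N2O5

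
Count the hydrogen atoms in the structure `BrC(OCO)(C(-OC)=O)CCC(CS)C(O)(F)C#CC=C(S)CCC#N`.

21

Hydrogens are implicit in SMILES; fill each atom to its normal valence:
  7 × C: no H
  6 × C: 2 H each → 12
  3 × O: no H
  2 × C: 1 H each → 2
  2 × O: 1 H each → 2
  2 × S: 1 H each → 2
  1 × Br: no H
  1 × C: 3 H
  1 × F: no H
  1 × N: no H
  Total hydrogens = 21.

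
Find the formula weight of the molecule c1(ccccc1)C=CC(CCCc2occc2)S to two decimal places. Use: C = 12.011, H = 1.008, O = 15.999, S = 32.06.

Molecular formula: C16H18OS.
M = 16×12.011 + 18×1.008 + 1×15.999 + 1×32.06 = 258.38 g/mol.

258.38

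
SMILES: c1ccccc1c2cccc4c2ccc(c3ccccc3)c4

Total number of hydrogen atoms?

16

Hydrogens are implicit in SMILES; fill each atom to its normal valence:
  16 × C (aromatic): 1 H each → 16
  6 × C (aromatic): no H
  Total hydrogens = 16.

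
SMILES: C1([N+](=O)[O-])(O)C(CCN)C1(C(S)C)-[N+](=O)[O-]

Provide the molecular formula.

C7H13N3O5S

Heavy atoms from the SMILES: 7 C, 3 N, 5 O, 1 S.
Implicit hydrogens by atom environment:
  2 × C: 2 H each → 4
  2 × C: 1 H each → 2
  2 × C: no H
  2 × N (charge +1): no H
  2 × O: no H
  2 × O (charge -1): no H
  1 × C: 3 H
  1 × N: 2 H
  1 × O: 1 H
  1 × S: 1 H
  Total hydrogens = 13.
Molecular formula: C7H13N3O5S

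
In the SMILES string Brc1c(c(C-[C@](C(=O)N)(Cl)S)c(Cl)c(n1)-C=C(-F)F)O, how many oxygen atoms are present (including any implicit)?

The symbol for oxygen appears 2 times in the SMILES.

2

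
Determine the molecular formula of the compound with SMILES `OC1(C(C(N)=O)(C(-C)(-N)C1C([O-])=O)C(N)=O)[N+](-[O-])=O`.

C8H11N4O7-

Heavy atoms from the SMILES: 8 C, 4 N, 7 O.
Implicit hydrogens by atom environment:
  6 × C: no H
  4 × O: no H
  3 × N: 2 H each → 6
  2 × O (charge -1): no H
  1 × C: 3 H
  1 × C: 1 H
  1 × N (charge +1): no H
  1 × O: 1 H
  Total hydrogens = 11.
Net charge -1.
Molecular formula: C8H11N4O7-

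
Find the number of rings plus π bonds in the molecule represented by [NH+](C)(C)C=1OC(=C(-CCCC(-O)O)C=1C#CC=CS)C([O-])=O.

Molecular formula from the SMILES: C15H19NO5S.
DoU = (2C + 2 + N − H − X)/2 = (2·15 + 2 + 1 − 19 − 0)/2 = 14/2 = 7.
(Structurally: 1 ring(s) + 6 π bond(s) = 7.)

7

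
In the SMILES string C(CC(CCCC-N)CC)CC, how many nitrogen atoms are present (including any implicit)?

The symbol for nitrogen appears 1 time in the SMILES.

1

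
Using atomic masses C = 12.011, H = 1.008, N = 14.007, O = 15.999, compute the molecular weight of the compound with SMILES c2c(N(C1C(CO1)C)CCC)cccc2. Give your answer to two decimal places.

205.30

Molecular formula: C13H19NO.
M = 13×12.011 + 19×1.008 + 1×14.007 + 1×15.999 = 205.30 g/mol.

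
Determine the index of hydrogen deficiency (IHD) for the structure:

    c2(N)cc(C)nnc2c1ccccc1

8

Molecular formula from the SMILES: C11H11N3.
DoU = (2C + 2 + N − H − X)/2 = (2·11 + 2 + 3 − 11 − 0)/2 = 16/2 = 8.
(Structurally: 2 ring(s) + 6 π bond(s) = 8.)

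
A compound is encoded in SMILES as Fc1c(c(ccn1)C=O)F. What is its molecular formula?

Heavy atoms from the SMILES: 6 C, 2 F, 1 N, 1 O.
Implicit hydrogens by atom environment:
  3 × C (aromatic): no H
  2 × C (aromatic): 1 H each → 2
  2 × F: no H
  1 × C: 1 H
  1 × N (aromatic): no H
  1 × O: no H
  Total hydrogens = 3.
Molecular formula: C6H3F2NO

C6H3F2NO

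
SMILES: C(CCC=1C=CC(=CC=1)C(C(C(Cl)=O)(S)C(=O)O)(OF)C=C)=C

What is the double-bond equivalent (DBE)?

Molecular formula from the SMILES: C16H16ClFO4S.
DoU = (2C + 2 + N − H − X)/2 = (2·16 + 2 + 0 − 16 − 2)/2 = 16/2 = 8.
(Structurally: 1 ring(s) + 7 π bond(s) = 8.)

8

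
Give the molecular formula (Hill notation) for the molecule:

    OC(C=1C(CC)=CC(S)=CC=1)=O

Heavy atoms from the SMILES: 9 C, 2 O, 1 S.
Implicit hydrogens by atom environment:
  3 × C (aromatic): 1 H each → 3
  3 × C (aromatic): no H
  1 × C: 3 H
  1 × C: 2 H
  1 × C: no H
  1 × O: 1 H
  1 × O: no H
  1 × S: 1 H
  Total hydrogens = 10.
Molecular formula: C9H10O2S

C9H10O2S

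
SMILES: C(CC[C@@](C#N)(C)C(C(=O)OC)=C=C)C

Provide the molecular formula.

C12H17NO2

Heavy atoms from the SMILES: 12 C, 1 N, 2 O.
Implicit hydrogens by atom environment:
  5 × C: no H
  4 × C: 2 H each → 8
  3 × C: 3 H each → 9
  2 × O: no H
  1 × N: no H
  Total hydrogens = 17.
Molecular formula: C12H17NO2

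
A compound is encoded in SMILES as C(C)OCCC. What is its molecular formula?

Heavy atoms from the SMILES: 5 C, 1 O.
Implicit hydrogens by atom environment:
  3 × C: 2 H each → 6
  2 × C: 3 H each → 6
  1 × O: no H
  Total hydrogens = 12.
Molecular formula: C5H12O

C5H12O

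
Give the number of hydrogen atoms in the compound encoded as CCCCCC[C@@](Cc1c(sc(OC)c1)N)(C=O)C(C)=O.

25

Hydrogens are implicit in SMILES; fill each atom to its normal valence:
  6 × C: 2 H each → 12
  3 × C: 3 H each → 9
  3 × C (aromatic): no H
  3 × O: no H
  2 × C: no H
  1 × C (aromatic): 1 H
  1 × C: 1 H
  1 × N: 2 H
  1 × S (aromatic): no H
  Total hydrogens = 25.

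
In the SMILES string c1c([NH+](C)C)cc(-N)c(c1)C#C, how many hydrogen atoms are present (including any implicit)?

13

Hydrogens are implicit in SMILES; fill each atom to its normal valence:
  3 × C (aromatic): 1 H each → 3
  3 × C (aromatic): no H
  2 × C: 3 H each → 6
  1 × C: 1 H
  1 × C: no H
  1 × N: 2 H
  1 × N (charge +1): 1 H
  Total hydrogens = 13.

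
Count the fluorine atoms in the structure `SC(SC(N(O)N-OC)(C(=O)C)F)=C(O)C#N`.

The symbol for fluorine appears 1 time in the SMILES.

1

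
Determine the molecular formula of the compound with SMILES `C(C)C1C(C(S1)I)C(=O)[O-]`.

Heavy atoms from the SMILES: 6 C, 1 I, 2 O, 1 S.
Implicit hydrogens by atom environment:
  3 × C: 1 H each → 3
  1 × C: 3 H
  1 × C: 2 H
  1 × C: no H
  1 × I: no H
  1 × O: no H
  1 × O (charge -1): no H
  1 × S: no H
  Total hydrogens = 8.
Net charge -1.
Molecular formula: C6H8IO2S-

C6H8IO2S-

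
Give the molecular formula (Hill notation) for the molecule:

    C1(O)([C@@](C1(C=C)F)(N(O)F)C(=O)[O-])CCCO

C9H12F2NO5-

Heavy atoms from the SMILES: 9 C, 2 F, 1 N, 5 O.
Implicit hydrogens by atom environment:
  4 × C: 2 H each → 8
  4 × C: no H
  3 × O: 1 H each → 3
  2 × F: no H
  1 × C: 1 H
  1 × N: no H
  1 × O: no H
  1 × O (charge -1): no H
  Total hydrogens = 12.
Net charge -1.
Molecular formula: C9H12F2NO5-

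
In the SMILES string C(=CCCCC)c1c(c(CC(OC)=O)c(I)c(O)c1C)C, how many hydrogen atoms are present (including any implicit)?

Hydrogens are implicit in SMILES; fill each atom to its normal valence:
  6 × C (aromatic): no H
  4 × C: 3 H each → 12
  4 × C: 2 H each → 8
  2 × C: 1 H each → 2
  2 × O: no H
  1 × C: no H
  1 × I: no H
  1 × O: 1 H
  Total hydrogens = 23.

23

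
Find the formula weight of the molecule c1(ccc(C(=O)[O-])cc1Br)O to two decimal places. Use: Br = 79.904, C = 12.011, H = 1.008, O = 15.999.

216.01

Molecular formula: C7H4BrO3-.
M = 1×79.904 + 7×12.011 + 4×1.008 + 3×15.999 = 216.01 g/mol.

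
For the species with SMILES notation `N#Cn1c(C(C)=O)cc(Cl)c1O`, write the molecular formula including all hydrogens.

C7H5ClN2O2

Heavy atoms from the SMILES: 7 C, 1 Cl, 2 N, 2 O.
Implicit hydrogens by atom environment:
  3 × C (aromatic): no H
  2 × C: no H
  1 × C: 3 H
  1 × C (aromatic): 1 H
  1 × Cl: no H
  1 × N (aromatic): no H
  1 × N: no H
  1 × O: 1 H
  1 × O: no H
  Total hydrogens = 5.
Molecular formula: C7H5ClN2O2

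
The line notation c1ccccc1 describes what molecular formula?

C6H6

Heavy atoms from the SMILES: 6 C.
Implicit hydrogens by atom environment:
  6 × C (aromatic): 1 H each → 6
  Total hydrogens = 6.
Molecular formula: C6H6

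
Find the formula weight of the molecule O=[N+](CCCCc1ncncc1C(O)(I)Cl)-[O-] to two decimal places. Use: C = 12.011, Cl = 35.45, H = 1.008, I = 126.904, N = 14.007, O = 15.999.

Molecular formula: C9H11ClIN3O3.
M = 9×12.011 + 1×35.45 + 11×1.008 + 1×126.904 + 3×14.007 + 3×15.999 = 371.56 g/mol.

371.56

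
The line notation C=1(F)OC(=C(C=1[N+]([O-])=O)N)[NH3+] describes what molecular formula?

Heavy atoms from the SMILES: 4 C, 1 F, 3 N, 3 O.
Implicit hydrogens by atom environment:
  4 × C (aromatic): no H
  1 × F: no H
  1 × N (charge +1): 3 H
  1 × N: 2 H
  1 × N (charge +1): no H
  1 × O (aromatic): no H
  1 × O: no H
  1 × O (charge -1): no H
  Total hydrogens = 5.
Net charge +1.
Molecular formula: C4H5FN3O3+

C4H5FN3O3+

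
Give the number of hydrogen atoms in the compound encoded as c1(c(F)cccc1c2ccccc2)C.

Hydrogens are implicit in SMILES; fill each atom to its normal valence:
  8 × C (aromatic): 1 H each → 8
  4 × C (aromatic): no H
  1 × C: 3 H
  1 × F: no H
  Total hydrogens = 11.

11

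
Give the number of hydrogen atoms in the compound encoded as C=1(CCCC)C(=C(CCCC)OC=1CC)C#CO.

Hydrogens are implicit in SMILES; fill each atom to its normal valence:
  7 × C: 2 H each → 14
  4 × C (aromatic): no H
  3 × C: 3 H each → 9
  2 × C: no H
  1 × O: 1 H
  1 × O (aromatic): no H
  Total hydrogens = 24.

24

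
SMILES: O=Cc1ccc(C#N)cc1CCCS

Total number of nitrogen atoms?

The symbol for nitrogen appears 1 time in the SMILES.

1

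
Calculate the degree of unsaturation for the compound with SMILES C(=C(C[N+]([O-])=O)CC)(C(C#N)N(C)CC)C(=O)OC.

5

Molecular formula from the SMILES: C12H19N3O4.
DoU = (2C + 2 + N − H − X)/2 = (2·12 + 2 + 3 − 19 − 0)/2 = 10/2 = 5.
(Structurally: 0 ring(s) + 5 π bond(s) = 5.)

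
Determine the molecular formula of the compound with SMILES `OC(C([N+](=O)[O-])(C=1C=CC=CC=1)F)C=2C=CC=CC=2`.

Heavy atoms from the SMILES: 14 C, 1 F, 1 N, 3 O.
Implicit hydrogens by atom environment:
  10 × C (aromatic): 1 H each → 10
  2 × C (aromatic): no H
  1 × C: 1 H
  1 × C: no H
  1 × F: no H
  1 × N (charge +1): no H
  1 × O: 1 H
  1 × O: no H
  1 × O (charge -1): no H
  Total hydrogens = 12.
Molecular formula: C14H12FNO3

C14H12FNO3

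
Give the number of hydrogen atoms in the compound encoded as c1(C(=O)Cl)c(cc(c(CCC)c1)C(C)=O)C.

Hydrogens are implicit in SMILES; fill each atom to its normal valence:
  4 × C (aromatic): no H
  3 × C: 3 H each → 9
  2 × C: 2 H each → 4
  2 × C (aromatic): 1 H each → 2
  2 × C: no H
  2 × O: no H
  1 × Cl: no H
  Total hydrogens = 15.

15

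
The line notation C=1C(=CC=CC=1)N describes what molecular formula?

C6H7N

Heavy atoms from the SMILES: 6 C, 1 N.
Implicit hydrogens by atom environment:
  5 × C (aromatic): 1 H each → 5
  1 × C (aromatic): no H
  1 × N: 2 H
  Total hydrogens = 7.
Molecular formula: C6H7N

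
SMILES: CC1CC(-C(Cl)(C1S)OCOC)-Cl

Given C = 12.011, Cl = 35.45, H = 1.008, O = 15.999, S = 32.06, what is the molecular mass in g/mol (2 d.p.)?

Molecular formula: C8H14Cl2O2S.
M = 8×12.011 + 2×35.45 + 14×1.008 + 2×15.999 + 1×32.06 = 245.16 g/mol.

245.16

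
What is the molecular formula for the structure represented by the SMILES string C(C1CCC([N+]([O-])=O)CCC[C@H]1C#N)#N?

C10H13N3O2

Heavy atoms from the SMILES: 10 C, 3 N, 2 O.
Implicit hydrogens by atom environment:
  5 × C: 2 H each → 10
  3 × C: 1 H each → 3
  2 × C: no H
  2 × N: no H
  1 × N (charge +1): no H
  1 × O: no H
  1 × O (charge -1): no H
  Total hydrogens = 13.
Molecular formula: C10H13N3O2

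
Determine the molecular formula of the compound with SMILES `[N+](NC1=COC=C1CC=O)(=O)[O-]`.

C6H6N2O4

Heavy atoms from the SMILES: 6 C, 2 N, 4 O.
Implicit hydrogens by atom environment:
  2 × C (aromatic): 1 H each → 2
  2 × C (aromatic): no H
  2 × O: no H
  1 × C: 2 H
  1 × C: 1 H
  1 × N: 1 H
  1 × N (charge +1): no H
  1 × O (aromatic): no H
  1 × O (charge -1): no H
  Total hydrogens = 6.
Molecular formula: C6H6N2O4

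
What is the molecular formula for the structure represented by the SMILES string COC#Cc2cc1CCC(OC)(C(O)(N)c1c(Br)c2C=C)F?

Heavy atoms from the SMILES: 1 Br, 16 C, 1 F, 1 N, 3 O.
Implicit hydrogens by atom environment:
  5 × C (aromatic): no H
  4 × C: no H
  3 × C: 2 H each → 6
  2 × C: 3 H each → 6
  2 × O: no H
  1 × Br: no H
  1 × C (aromatic): 1 H
  1 × C: 1 H
  1 × F: no H
  1 × N: 2 H
  1 × O: 1 H
  Total hydrogens = 17.
Molecular formula: C16H17BrFNO3

C16H17BrFNO3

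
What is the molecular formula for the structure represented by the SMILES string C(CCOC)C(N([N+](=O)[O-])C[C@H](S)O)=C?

C8H16N2O4S

Heavy atoms from the SMILES: 8 C, 2 N, 4 O, 1 S.
Implicit hydrogens by atom environment:
  5 × C: 2 H each → 10
  2 × O: no H
  1 × C: 3 H
  1 × C: 1 H
  1 × C: no H
  1 × N: no H
  1 × N (charge +1): no H
  1 × O: 1 H
  1 × O (charge -1): no H
  1 × S: 1 H
  Total hydrogens = 16.
Molecular formula: C8H16N2O4S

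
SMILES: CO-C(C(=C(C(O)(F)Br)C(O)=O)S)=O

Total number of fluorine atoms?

The symbol for fluorine appears 1 time in the SMILES.

1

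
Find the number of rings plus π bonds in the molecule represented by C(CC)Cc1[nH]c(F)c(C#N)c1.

5

Molecular formula from the SMILES: C9H11FN2.
DoU = (2C + 2 + N − H − X)/2 = (2·9 + 2 + 2 − 11 − 1)/2 = 10/2 = 5.
(Structurally: 1 ring(s) + 4 π bond(s) = 5.)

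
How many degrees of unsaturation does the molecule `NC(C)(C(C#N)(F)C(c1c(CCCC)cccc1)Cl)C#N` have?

8

Molecular formula from the SMILES: C16H19ClFN3.
DoU = (2C + 2 + N − H − X)/2 = (2·16 + 2 + 3 − 19 − 2)/2 = 16/2 = 8.
(Structurally: 1 ring(s) + 7 π bond(s) = 8.)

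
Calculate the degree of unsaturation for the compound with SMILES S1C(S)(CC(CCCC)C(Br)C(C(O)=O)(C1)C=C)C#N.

5

Molecular formula from the SMILES: C14H20BrNO2S2.
DoU = (2C + 2 + N − H − X)/2 = (2·14 + 2 + 1 − 20 − 1)/2 = 10/2 = 5.
(Structurally: 1 ring(s) + 4 π bond(s) = 5.)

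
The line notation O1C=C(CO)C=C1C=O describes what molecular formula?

Heavy atoms from the SMILES: 6 C, 3 O.
Implicit hydrogens by atom environment:
  2 × C (aromatic): 1 H each → 2
  2 × C (aromatic): no H
  1 × C: 2 H
  1 × C: 1 H
  1 × O: 1 H
  1 × O (aromatic): no H
  1 × O: no H
  Total hydrogens = 6.
Molecular formula: C6H6O3

C6H6O3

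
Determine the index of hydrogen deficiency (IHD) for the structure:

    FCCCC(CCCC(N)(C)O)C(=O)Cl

Molecular formula from the SMILES: C10H19ClFNO2.
DoU = (2C + 2 + N − H − X)/2 = (2·10 + 2 + 1 − 19 − 2)/2 = 2/2 = 1.
(Structurally: 0 ring(s) + 1 π bond(s) = 1.)

1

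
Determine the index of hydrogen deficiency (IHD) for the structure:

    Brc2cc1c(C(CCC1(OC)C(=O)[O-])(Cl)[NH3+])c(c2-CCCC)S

Molecular formula from the SMILES: C16H21BrClNO3S.
DoU = (2C + 2 + N − H − X)/2 = (2·16 + 2 + 1 − 21 − 2)/2 = 12/2 = 6.
(Structurally: 2 ring(s) + 4 π bond(s) = 6.)

6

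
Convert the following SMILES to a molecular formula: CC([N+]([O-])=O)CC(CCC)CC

C9H19NO2

Heavy atoms from the SMILES: 9 C, 1 N, 2 O.
Implicit hydrogens by atom environment:
  4 × C: 2 H each → 8
  3 × C: 3 H each → 9
  2 × C: 1 H each → 2
  1 × N (charge +1): no H
  1 × O: no H
  1 × O (charge -1): no H
  Total hydrogens = 19.
Molecular formula: C9H19NO2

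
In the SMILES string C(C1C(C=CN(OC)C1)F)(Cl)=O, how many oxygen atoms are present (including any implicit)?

The symbol for oxygen appears 2 times in the SMILES.

2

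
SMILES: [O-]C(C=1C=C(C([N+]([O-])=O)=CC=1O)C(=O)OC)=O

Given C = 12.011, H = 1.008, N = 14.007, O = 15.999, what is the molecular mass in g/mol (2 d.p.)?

Molecular formula: C9H6NO7-.
M = 9×12.011 + 6×1.008 + 1×14.007 + 7×15.999 = 240.15 g/mol.

240.15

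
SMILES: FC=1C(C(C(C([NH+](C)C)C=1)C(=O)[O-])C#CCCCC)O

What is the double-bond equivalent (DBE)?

5

Molecular formula from the SMILES: C15H22FNO3.
DoU = (2C + 2 + N − H − X)/2 = (2·15 + 2 + 1 − 22 − 1)/2 = 10/2 = 5.
(Structurally: 1 ring(s) + 4 π bond(s) = 5.)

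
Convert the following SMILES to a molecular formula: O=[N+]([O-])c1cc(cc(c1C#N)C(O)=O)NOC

Heavy atoms from the SMILES: 9 C, 3 N, 5 O.
Implicit hydrogens by atom environment:
  4 × C (aromatic): no H
  3 × O: no H
  2 × C (aromatic): 1 H each → 2
  2 × C: no H
  1 × C: 3 H
  1 × N: 1 H
  1 × N (charge +1): no H
  1 × N: no H
  1 × O: 1 H
  1 × O (charge -1): no H
  Total hydrogens = 7.
Molecular formula: C9H7N3O5

C9H7N3O5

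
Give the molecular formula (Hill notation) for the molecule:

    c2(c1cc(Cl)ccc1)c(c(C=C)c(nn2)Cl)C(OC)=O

C14H10Cl2N2O2

Heavy atoms from the SMILES: 14 C, 2 Cl, 2 N, 2 O.
Implicit hydrogens by atom environment:
  6 × C (aromatic): no H
  4 × C (aromatic): 1 H each → 4
  2 × Cl: no H
  2 × N (aromatic): no H
  2 × O: no H
  1 × C: 3 H
  1 × C: 2 H
  1 × C: 1 H
  1 × C: no H
  Total hydrogens = 10.
Molecular formula: C14H10Cl2N2O2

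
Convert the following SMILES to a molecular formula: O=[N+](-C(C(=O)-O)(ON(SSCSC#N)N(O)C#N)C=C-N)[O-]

Heavy atoms from the SMILES: 7 C, 6 N, 6 O, 3 S.
Implicit hydrogens by atom environment:
  4 × C: no H
  4 × N: no H
  3 × O: no H
  3 × S: no H
  2 × C: 1 H each → 2
  2 × O: 1 H each → 2
  1 × C: 2 H
  1 × N: 2 H
  1 × N (charge +1): no H
  1 × O (charge -1): no H
  Total hydrogens = 8.
Molecular formula: C7H8N6O6S3

C7H8N6O6S3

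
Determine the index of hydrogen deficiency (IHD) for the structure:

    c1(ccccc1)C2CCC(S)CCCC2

Molecular formula from the SMILES: C14H20S.
DoU = (2C + 2 + N − H − X)/2 = (2·14 + 2 + 0 − 20 − 0)/2 = 10/2 = 5.
(Structurally: 2 ring(s) + 3 π bond(s) = 5.)

5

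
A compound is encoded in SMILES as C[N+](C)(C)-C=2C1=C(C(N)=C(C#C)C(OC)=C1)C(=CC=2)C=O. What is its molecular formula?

C17H19N2O2+

Heavy atoms from the SMILES: 17 C, 2 N, 2 O.
Implicit hydrogens by atom environment:
  7 × C (aromatic): no H
  4 × C: 3 H each → 12
  3 × C (aromatic): 1 H each → 3
  2 × C: 1 H each → 2
  2 × O: no H
  1 × C: no H
  1 × N: 2 H
  1 × N (charge +1): no H
  Total hydrogens = 19.
Net charge +1.
Molecular formula: C17H19N2O2+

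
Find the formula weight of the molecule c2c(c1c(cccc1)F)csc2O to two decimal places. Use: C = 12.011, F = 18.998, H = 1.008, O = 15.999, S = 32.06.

Molecular formula: C10H7FOS.
M = 10×12.011 + 1×18.998 + 7×1.008 + 1×15.999 + 1×32.06 = 194.22 g/mol.

194.22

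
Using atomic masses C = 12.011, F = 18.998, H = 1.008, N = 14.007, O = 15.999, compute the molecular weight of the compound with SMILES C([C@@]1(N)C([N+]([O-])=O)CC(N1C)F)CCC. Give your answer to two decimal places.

219.26

Molecular formula: C9H18FN3O2.
M = 9×12.011 + 1×18.998 + 18×1.008 + 3×14.007 + 2×15.999 = 219.26 g/mol.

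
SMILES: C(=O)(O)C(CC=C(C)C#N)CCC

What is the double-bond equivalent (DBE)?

4

Molecular formula from the SMILES: C10H15NO2.
DoU = (2C + 2 + N − H − X)/2 = (2·10 + 2 + 1 − 15 − 0)/2 = 8/2 = 4.
(Structurally: 0 ring(s) + 4 π bond(s) = 4.)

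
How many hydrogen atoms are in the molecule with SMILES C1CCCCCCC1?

Hydrogens are implicit in SMILES; fill each atom to its normal valence:
  8 × C: 2 H each → 16
  Total hydrogens = 16.

16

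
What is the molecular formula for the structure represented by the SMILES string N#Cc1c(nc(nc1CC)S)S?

C7H7N3S2

Heavy atoms from the SMILES: 7 C, 3 N, 2 S.
Implicit hydrogens by atom environment:
  4 × C (aromatic): no H
  2 × N (aromatic): no H
  2 × S: 1 H each → 2
  1 × C: 3 H
  1 × C: 2 H
  1 × C: no H
  1 × N: no H
  Total hydrogens = 7.
Molecular formula: C7H7N3S2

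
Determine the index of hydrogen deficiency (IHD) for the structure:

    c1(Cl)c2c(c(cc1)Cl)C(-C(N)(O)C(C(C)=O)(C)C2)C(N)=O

7

Molecular formula from the SMILES: C14H16Cl2N2O3.
DoU = (2C + 2 + N − H − X)/2 = (2·14 + 2 + 2 − 16 − 2)/2 = 14/2 = 7.
(Structurally: 2 ring(s) + 5 π bond(s) = 7.)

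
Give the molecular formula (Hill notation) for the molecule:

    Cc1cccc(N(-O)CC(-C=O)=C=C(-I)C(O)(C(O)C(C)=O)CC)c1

Heavy atoms from the SMILES: 18 C, 1 I, 1 N, 5 O.
Implicit hydrogens by atom environment:
  5 × C: no H
  4 × C (aromatic): 1 H each → 4
  3 × C: 3 H each → 9
  3 × O: 1 H each → 3
  2 × C: 2 H each → 4
  2 × C: 1 H each → 2
  2 × C (aromatic): no H
  2 × O: no H
  1 × I: no H
  1 × N: no H
  Total hydrogens = 22.
Molecular formula: C18H22INO5

C18H22INO5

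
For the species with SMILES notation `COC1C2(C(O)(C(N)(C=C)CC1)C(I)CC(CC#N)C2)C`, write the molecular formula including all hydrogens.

C16H25IN2O2

Heavy atoms from the SMILES: 16 C, 1 I, 2 N, 2 O.
Implicit hydrogens by atom environment:
  6 × C: 2 H each → 12
  4 × C: 1 H each → 4
  4 × C: no H
  2 × C: 3 H each → 6
  1 × I: no H
  1 × N: 2 H
  1 × N: no H
  1 × O: 1 H
  1 × O: no H
  Total hydrogens = 25.
Molecular formula: C16H25IN2O2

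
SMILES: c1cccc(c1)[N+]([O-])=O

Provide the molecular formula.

Heavy atoms from the SMILES: 6 C, 1 N, 2 O.
Implicit hydrogens by atom environment:
  5 × C (aromatic): 1 H each → 5
  1 × C (aromatic): no H
  1 × N (charge +1): no H
  1 × O: no H
  1 × O (charge -1): no H
  Total hydrogens = 5.
Molecular formula: C6H5NO2

C6H5NO2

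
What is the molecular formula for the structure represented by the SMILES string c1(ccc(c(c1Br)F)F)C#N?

C7H2BrF2N

Heavy atoms from the SMILES: 1 Br, 7 C, 2 F, 1 N.
Implicit hydrogens by atom environment:
  4 × C (aromatic): no H
  2 × C (aromatic): 1 H each → 2
  2 × F: no H
  1 × Br: no H
  1 × C: no H
  1 × N: no H
  Total hydrogens = 2.
Molecular formula: C7H2BrF2N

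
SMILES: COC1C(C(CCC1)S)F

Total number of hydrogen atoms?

Hydrogens are implicit in SMILES; fill each atom to its normal valence:
  3 × C: 2 H each → 6
  3 × C: 1 H each → 3
  1 × C: 3 H
  1 × F: no H
  1 × O: no H
  1 × S: 1 H
  Total hydrogens = 13.

13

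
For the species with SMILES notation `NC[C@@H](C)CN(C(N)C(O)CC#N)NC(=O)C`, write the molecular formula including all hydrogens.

Heavy atoms from the SMILES: 10 C, 5 N, 2 O.
Implicit hydrogens by atom environment:
  3 × C: 2 H each → 6
  3 × C: 1 H each → 3
  2 × C: 3 H each → 6
  2 × C: no H
  2 × N: 2 H each → 4
  2 × N: no H
  1 × N: 1 H
  1 × O: 1 H
  1 × O: no H
  Total hydrogens = 21.
Molecular formula: C10H21N5O2

C10H21N5O2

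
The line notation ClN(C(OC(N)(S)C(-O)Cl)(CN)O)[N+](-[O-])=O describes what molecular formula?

C4H10Cl2N4O5S

Heavy atoms from the SMILES: 4 C, 2 Cl, 4 N, 5 O, 1 S.
Implicit hydrogens by atom environment:
  2 × C: no H
  2 × Cl: no H
  2 × N: 2 H each → 4
  2 × O: 1 H each → 2
  2 × O: no H
  1 × C: 2 H
  1 × C: 1 H
  1 × N: no H
  1 × N (charge +1): no H
  1 × O (charge -1): no H
  1 × S: 1 H
  Total hydrogens = 10.
Molecular formula: C4H10Cl2N4O5S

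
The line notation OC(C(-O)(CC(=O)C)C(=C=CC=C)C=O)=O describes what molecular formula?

Heavy atoms from the SMILES: 11 C, 5 O.
Implicit hydrogens by atom environment:
  5 × C: no H
  3 × C: 1 H each → 3
  3 × O: no H
  2 × C: 2 H each → 4
  2 × O: 1 H each → 2
  1 × C: 3 H
  Total hydrogens = 12.
Molecular formula: C11H12O5

C11H12O5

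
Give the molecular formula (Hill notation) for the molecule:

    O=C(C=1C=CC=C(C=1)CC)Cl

Heavy atoms from the SMILES: 9 C, 1 Cl, 1 O.
Implicit hydrogens by atom environment:
  4 × C (aromatic): 1 H each → 4
  2 × C (aromatic): no H
  1 × C: 3 H
  1 × C: 2 H
  1 × C: no H
  1 × Cl: no H
  1 × O: no H
  Total hydrogens = 9.
Molecular formula: C9H9ClO

C9H9ClO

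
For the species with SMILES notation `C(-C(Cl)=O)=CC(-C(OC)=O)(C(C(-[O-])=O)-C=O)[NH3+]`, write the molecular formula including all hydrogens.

C9H10ClNO6

Heavy atoms from the SMILES: 9 C, 1 Cl, 1 N, 6 O.
Implicit hydrogens by atom environment:
  5 × O: no H
  4 × C: 1 H each → 4
  4 × C: no H
  1 × C: 3 H
  1 × Cl: no H
  1 × N (charge +1): 3 H
  1 × O (charge -1): no H
  Total hydrogens = 10.
Molecular formula: C9H10ClNO6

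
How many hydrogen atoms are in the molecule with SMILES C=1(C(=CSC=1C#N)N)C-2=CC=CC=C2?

Hydrogens are implicit in SMILES; fill each atom to its normal valence:
  6 × C (aromatic): 1 H each → 6
  4 × C (aromatic): no H
  1 × C: no H
  1 × N: 2 H
  1 × N: no H
  1 × S (aromatic): no H
  Total hydrogens = 8.

8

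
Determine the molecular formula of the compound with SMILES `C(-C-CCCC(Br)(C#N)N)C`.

Heavy atoms from the SMILES: 1 Br, 8 C, 2 N.
Implicit hydrogens by atom environment:
  5 × C: 2 H each → 10
  2 × C: no H
  1 × Br: no H
  1 × C: 3 H
  1 × N: 2 H
  1 × N: no H
  Total hydrogens = 15.
Molecular formula: C8H15BrN2

C8H15BrN2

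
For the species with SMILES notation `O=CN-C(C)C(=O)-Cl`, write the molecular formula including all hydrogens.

C4H6ClNO2

Heavy atoms from the SMILES: 4 C, 1 Cl, 1 N, 2 O.
Implicit hydrogens by atom environment:
  2 × C: 1 H each → 2
  2 × O: no H
  1 × C: 3 H
  1 × C: no H
  1 × Cl: no H
  1 × N: 1 H
  Total hydrogens = 6.
Molecular formula: C4H6ClNO2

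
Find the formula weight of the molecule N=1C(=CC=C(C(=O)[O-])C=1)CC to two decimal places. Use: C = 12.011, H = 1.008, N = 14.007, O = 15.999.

150.16

Molecular formula: C8H8NO2-.
M = 8×12.011 + 8×1.008 + 1×14.007 + 2×15.999 = 150.16 g/mol.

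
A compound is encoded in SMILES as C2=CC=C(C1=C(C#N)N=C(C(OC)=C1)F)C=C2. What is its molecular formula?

Heavy atoms from the SMILES: 13 C, 1 F, 2 N, 1 O.
Implicit hydrogens by atom environment:
  6 × C (aromatic): 1 H each → 6
  5 × C (aromatic): no H
  1 × C: 3 H
  1 × C: no H
  1 × F: no H
  1 × N (aromatic): no H
  1 × N: no H
  1 × O: no H
  Total hydrogens = 9.
Molecular formula: C13H9FN2O

C13H9FN2O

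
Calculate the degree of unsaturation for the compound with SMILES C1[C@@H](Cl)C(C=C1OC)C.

Molecular formula from the SMILES: C7H11ClO.
DoU = (2C + 2 + N − H − X)/2 = (2·7 + 2 + 0 − 11 − 1)/2 = 4/2 = 2.
(Structurally: 1 ring(s) + 1 π bond(s) = 2.)

2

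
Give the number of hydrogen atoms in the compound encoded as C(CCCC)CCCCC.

Hydrogens are implicit in SMILES; fill each atom to its normal valence:
  8 × C: 2 H each → 16
  2 × C: 3 H each → 6
  Total hydrogens = 22.

22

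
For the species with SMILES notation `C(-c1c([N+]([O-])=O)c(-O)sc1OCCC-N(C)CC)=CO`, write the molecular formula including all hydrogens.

Heavy atoms from the SMILES: 12 C, 2 N, 5 O, 1 S.
Implicit hydrogens by atom environment:
  4 × C: 2 H each → 8
  4 × C (aromatic): no H
  2 × C: 3 H each → 6
  2 × C: 1 H each → 2
  2 × O: 1 H each → 2
  2 × O: no H
  1 × N (charge +1): no H
  1 × N: no H
  1 × O (charge -1): no H
  1 × S (aromatic): no H
  Total hydrogens = 18.
Molecular formula: C12H18N2O5S

C12H18N2O5S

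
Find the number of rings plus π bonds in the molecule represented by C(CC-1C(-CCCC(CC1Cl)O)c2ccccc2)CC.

Molecular formula from the SMILES: C18H27ClO.
DoU = (2C + 2 + N − H − X)/2 = (2·18 + 2 + 0 − 27 − 1)/2 = 10/2 = 5.
(Structurally: 2 ring(s) + 3 π bond(s) = 5.)

5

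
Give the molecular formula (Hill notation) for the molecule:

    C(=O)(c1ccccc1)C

Heavy atoms from the SMILES: 8 C, 1 O.
Implicit hydrogens by atom environment:
  5 × C (aromatic): 1 H each → 5
  1 × C: 3 H
  1 × C (aromatic): no H
  1 × C: no H
  1 × O: no H
  Total hydrogens = 8.
Molecular formula: C8H8O

C8H8O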